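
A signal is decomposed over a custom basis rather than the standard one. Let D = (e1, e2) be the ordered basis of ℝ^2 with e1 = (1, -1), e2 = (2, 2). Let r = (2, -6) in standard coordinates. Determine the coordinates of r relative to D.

(4, -1)

Write r = c_1 e1 + c_2 e2 and solve for the c_i.
System: c_1 + 2c_2 = 2, -c_1 + 2c_2 = -6; solving gives c_1 = 4, c_2 = -1.
Check: 4e1 - e2 = (2, -6).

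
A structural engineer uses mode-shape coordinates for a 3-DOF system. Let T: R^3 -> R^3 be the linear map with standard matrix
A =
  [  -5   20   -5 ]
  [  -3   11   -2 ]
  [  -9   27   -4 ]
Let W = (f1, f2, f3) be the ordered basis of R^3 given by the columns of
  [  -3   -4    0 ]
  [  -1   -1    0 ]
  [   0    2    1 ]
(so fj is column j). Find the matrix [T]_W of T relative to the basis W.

Let P have columns f1, ..., f3. Then [T]_W = P^(-1) A P.
Here det P = -1, so P^(-1) is integer; computing A P first and then P^(-1)(A P) gives [[3, 2, 3], [-1, 1, -1], [2, -1, -2]].

[[3, 2, 3], [-1, 1, -1], [2, -1, -2]]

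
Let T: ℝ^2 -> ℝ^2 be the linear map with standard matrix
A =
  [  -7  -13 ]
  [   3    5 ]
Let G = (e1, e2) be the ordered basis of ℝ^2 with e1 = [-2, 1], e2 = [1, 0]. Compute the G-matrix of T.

[[-1, 3], [-1, -1]]

Let P have columns e1, e2. Then [T]_G = P^(-1) A P.
Here det P = -1, so P^(-1) is integer; computing A P first and then P^(-1)(A P) gives [[-1, 3], [-1, -1]].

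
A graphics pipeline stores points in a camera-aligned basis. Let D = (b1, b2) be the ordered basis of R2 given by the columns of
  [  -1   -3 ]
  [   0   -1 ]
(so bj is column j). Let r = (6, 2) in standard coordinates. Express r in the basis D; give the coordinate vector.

(0, -2)

We seek scalars with c_1 b1 + c_2 b2 = r; equivalently solve M c = r where the columns of M are b1, b2.
System: -c_1 - 3c_2 = 6, 0c_1 - c_2 = 2; solving gives c_1 = 0, c_2 = -2.
Check: 0·b1 - 2b2 = (6, 2).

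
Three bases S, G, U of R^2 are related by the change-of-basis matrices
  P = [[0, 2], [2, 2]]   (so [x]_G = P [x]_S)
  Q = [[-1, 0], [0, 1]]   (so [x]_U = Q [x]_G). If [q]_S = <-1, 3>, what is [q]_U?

<-6, 4>

Composing the changes, [q]_U = Q P [q]_S.
Q P = [[0, -2], [2, 2]]; applying this to <-1, 3> gives <-6, 4>.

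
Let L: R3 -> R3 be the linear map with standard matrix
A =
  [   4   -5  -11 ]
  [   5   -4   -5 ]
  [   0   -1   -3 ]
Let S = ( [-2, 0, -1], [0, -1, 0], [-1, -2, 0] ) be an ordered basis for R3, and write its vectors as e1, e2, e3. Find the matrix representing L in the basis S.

[[-3, -1, -2], [-1, 2, 1], [3, -3, -2]]

Let P have columns e1, ..., e3. Then [L]_S = P^(-1) A P.
Here det P = 1, so P^(-1) is integer; computing A P first and then P^(-1)(A P) gives [[-3, -1, -2], [-1, 2, 1], [3, -3, -2]].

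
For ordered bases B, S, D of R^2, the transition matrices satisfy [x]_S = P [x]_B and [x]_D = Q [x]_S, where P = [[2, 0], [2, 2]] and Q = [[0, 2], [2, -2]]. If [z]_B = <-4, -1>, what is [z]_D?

<-20, 4>

Apply P to get S-coordinates <-8, -10>, then Q to get D-coordinates.
The result is [z]_D = <-20, 4>.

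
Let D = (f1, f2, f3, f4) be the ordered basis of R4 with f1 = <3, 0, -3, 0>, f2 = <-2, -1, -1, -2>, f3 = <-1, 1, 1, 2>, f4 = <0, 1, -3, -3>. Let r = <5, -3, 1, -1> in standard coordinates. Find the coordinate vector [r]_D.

[r]_D is the unique c with M c = r, where M has columns f1, ..., f4.
Gaussian elimination on [M | r] yields c = (0, -1, -3, -1).
Check: 0·f1 - f2 - 3f3 - f4 = <5, -3, 1, -1>.

<0, -1, -3, -1>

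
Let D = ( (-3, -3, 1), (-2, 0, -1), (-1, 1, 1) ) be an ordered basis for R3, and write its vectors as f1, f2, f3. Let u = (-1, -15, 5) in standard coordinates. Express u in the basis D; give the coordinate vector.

(4, -4, -3)

Write u = c_1 f1 + ... + c_3 f3 and solve for the c_i.
Solving this 3x3 system gives c = (4, -4, -3).
Check: 4f1 - 4f2 - 3f3 = (-1, -15, 5).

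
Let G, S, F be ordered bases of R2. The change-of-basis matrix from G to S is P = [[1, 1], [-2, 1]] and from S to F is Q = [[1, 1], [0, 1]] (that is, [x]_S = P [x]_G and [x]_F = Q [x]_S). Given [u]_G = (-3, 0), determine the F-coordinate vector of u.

Composing the changes, [u]_F = Q P [u]_G.
Q P = [[-1, 2], [-2, 1]]; applying this to (-3, 0) gives (3, 6).

(3, 6)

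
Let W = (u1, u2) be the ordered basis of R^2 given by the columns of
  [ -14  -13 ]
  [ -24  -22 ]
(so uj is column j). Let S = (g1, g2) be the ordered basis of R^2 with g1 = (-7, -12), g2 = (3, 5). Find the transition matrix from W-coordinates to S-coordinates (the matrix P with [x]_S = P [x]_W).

[[2, 1], [0, -2]]

Let M have columns uj and N have columns gj. Then for every x, N [x]_S = x = M [x]_W, so P = N^(-1) M.
Since det N = 1, N^(-1) has integer entries; multiplying gives P = [[2, 1], [0, -2]].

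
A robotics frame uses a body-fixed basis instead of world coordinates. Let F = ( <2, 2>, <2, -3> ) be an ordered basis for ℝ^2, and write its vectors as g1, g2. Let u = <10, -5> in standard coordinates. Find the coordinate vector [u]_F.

[u]_F is the unique c with M c = u, where M has columns g1, g2.
System: 2c_1 + 2c_2 = 10, 2c_1 - 3c_2 = -5; solving gives c_1 = 2, c_2 = 3.
Check: 2g1 + 3g2 = <10, -5>.

<2, 3>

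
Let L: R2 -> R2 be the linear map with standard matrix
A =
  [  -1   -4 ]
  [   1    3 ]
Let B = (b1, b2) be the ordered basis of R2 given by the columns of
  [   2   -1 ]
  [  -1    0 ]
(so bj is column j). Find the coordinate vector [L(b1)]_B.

<1, 0>

Compute L(b1) = A b1 = <2, -1> in standard coordinates.
Then write this in B-coordinates: solve for y in y_1 b1 + y_2 b2 = <2, -1>.
This gives y = <1, 0>, which is column 1 of [L]_B.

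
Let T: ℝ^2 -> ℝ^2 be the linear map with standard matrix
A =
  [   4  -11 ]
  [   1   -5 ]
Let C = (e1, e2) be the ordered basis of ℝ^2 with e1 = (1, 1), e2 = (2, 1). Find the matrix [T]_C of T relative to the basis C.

The j-th column of [T]_C is [T(ej)]_C.
T(e1) = A e1 = (-7, -4) = -e1 - 3e2, so column 1 is (-1, -3).
Repeating for e2 and assembling the columns gives [[-1, -3], [-3, 0]].

[[-1, -3], [-3, 0]]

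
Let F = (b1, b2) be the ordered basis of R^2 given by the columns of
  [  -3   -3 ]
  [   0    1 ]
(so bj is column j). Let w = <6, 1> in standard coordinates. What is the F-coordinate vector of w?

We seek scalars with c_1 b1 + c_2 b2 = w; equivalently solve M c = w where the columns of M are b1, b2.
System: -3c_1 - 3c_2 = 6, 0c_1 + c_2 = 1; solving gives c_1 = -3, c_2 = 1.
Check: -3b1 + b2 = <6, 1>.

<-3, 1>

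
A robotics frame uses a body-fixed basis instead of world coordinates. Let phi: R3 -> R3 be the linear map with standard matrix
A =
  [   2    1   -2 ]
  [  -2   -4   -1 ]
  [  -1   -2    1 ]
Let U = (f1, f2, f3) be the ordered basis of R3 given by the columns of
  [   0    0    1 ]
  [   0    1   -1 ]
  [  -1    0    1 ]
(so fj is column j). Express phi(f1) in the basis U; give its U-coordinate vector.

Compute phi(f1) = A f1 = (2, 1, -1) in standard coordinates.
Then write this in U-coordinates: solve for y in y_1 f1 + ... + y_3 f3 = (2, 1, -1).
This gives y = (3, 3, 2), which is column 1 of [phi]_U.

(3, 3, 2)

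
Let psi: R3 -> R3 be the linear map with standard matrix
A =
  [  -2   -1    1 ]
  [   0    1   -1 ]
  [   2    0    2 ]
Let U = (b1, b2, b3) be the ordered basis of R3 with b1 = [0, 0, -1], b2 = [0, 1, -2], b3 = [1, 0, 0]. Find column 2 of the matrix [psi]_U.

Compute psi(b2) = A b2 = [-3, 3, -4] in standard coordinates.
Then write this in U-coordinates: solve for y in y_1 b1 + ... + y_3 b3 = [-3, 3, -4].
This gives y = [-2, 3, -3], which is column 2 of [psi]_U.

[-2, 3, -3]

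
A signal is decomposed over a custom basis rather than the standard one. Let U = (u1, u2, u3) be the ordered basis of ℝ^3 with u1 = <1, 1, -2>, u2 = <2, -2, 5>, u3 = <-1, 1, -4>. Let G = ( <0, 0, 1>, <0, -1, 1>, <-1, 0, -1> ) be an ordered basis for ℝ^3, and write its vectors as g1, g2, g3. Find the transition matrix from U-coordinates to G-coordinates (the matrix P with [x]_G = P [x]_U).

[[-2, 1, -2], [-1, 2, -1], [-1, -2, 1]]

Column j of P is [uj]_G, since P maps U-coordinates to G-coordinates.
Expressing u1 in G: u1 = -2g1 - g2 - g3, so column 1 of P is <-2, -1, -1>.
Doing the same for each uj gives P = [[-2, 1, -2], [-1, 2, -1], [-1, -2, 1]].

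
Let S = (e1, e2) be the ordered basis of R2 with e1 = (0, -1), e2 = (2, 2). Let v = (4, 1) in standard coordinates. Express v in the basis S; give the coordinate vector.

(3, 2)

We seek scalars with c_1 e1 + c_2 e2 = v; equivalently solve M c = v where the columns of M are e1, e2.
System: 0c_1 + 2c_2 = 4, -c_1 + 2c_2 = 1; solving gives c_1 = 3, c_2 = 2.
Check: 3e1 + 2e2 = (4, 1).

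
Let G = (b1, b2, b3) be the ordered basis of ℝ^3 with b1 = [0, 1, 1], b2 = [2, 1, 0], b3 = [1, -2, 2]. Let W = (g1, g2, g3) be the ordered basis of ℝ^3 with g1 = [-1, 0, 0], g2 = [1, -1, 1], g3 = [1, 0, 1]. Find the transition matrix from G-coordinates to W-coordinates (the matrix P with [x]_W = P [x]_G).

Take x = bj: its G-coordinates are the j-th standard unit vector, so P e_j — column j of P — equals [bj]_W.
b1 = g1 - g2 + 2g3, giving column 1 = [1, -1, 2]; repeating for each j gives P = [[1, -2, 1], [-1, -1, 2], [2, 1, 0]].

[[1, -2, 1], [-1, -1, 2], [2, 1, 0]]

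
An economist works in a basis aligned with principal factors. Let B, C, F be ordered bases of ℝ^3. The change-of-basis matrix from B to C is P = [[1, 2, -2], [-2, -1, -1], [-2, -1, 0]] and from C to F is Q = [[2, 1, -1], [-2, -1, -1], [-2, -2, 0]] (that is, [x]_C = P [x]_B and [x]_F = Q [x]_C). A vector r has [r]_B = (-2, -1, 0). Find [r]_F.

(-8, -2, -2)

First [r]_C = P [r]_B = (-4, 5, 5).
Then [r]_F = Q [r]_C = (-8, -2, -2).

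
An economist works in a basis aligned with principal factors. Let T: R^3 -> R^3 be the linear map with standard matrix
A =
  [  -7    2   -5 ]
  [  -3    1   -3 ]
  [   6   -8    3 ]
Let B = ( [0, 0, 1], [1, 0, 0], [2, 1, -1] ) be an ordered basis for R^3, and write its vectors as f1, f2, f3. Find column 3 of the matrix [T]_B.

Compute T(f3) = A f3 = [-7, -2, 1] in standard coordinates.
Then write this in B-coordinates: solve for y in y_1 f1 + ... + y_3 f3 = [-7, -2, 1].
This gives y = [-1, -3, -2], which is column 3 of [T]_B.

[-1, -3, -2]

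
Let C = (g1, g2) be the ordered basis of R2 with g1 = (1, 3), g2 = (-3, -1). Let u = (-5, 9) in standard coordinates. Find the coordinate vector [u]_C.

We seek scalars with c_1 g1 + c_2 g2 = u; equivalently solve M c = u where the columns of M are g1, g2.
System: c_1 - 3c_2 = -5, 3c_1 - c_2 = 9; solving gives c_1 = 4, c_2 = 3.
Check: 4g1 + 3g2 = (-5, 9).

(4, 3)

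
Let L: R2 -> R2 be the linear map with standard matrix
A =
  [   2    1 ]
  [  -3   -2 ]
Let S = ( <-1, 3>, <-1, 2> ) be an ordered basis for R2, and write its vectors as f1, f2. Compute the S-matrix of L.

[[-1, -1], [0, 1]]

With P the matrix whose columns are f1, f2, [L]_S = P^(-1) A P.
Column by column: L(f1) = A f1 = <1, -3>; its S-coordinates <-1, 0> give column 1.
Continuing for each basis vector yields [L]_S = [[-1, -1], [0, 1]].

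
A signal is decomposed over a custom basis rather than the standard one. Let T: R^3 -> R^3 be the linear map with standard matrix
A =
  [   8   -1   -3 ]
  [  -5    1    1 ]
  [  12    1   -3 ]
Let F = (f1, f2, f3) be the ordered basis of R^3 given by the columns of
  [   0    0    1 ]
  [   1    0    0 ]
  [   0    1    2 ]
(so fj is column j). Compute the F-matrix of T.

Let P have columns f1, ..., f3. Then [T]_F = P^(-1) A P.
Here det P = 1, so P^(-1) is integer; computing A P first and then P^(-1)(A P) gives [[1, 1, -3], [3, 3, 2], [-1, -3, 2]].

[[1, 1, -3], [3, 3, 2], [-1, -3, 2]]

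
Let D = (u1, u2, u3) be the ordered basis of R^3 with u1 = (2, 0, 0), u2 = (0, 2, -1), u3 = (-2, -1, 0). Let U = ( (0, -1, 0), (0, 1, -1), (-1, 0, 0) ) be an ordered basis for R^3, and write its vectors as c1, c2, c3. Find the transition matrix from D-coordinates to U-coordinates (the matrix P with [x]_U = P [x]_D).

Column j of P is [uj]_U, since P maps D-coordinates to U-coordinates.
Expressing u1 in U: u1 = 0·c1 + 0·c2 - 2c3, so column 1 of P is (0, 0, -2).
Doing the same for each uj gives P = [[0, -1, 1], [0, 1, 0], [-2, 0, 2]].

[[0, -1, 1], [0, 1, 0], [-2, 0, 2]]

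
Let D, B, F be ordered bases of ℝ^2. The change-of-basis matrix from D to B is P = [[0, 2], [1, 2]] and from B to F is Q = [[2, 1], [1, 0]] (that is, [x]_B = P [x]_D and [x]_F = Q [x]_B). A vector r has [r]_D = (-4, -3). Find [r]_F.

Composing the changes, [r]_F = Q P [r]_D.
Q P = [[1, 6], [0, 2]]; applying this to (-4, -3) gives (-22, -6).

(-22, -6)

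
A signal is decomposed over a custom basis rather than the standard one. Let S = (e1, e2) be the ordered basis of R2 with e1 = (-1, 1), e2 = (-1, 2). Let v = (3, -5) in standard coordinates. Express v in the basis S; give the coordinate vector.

(-1, -2)

Write v = c_1 e1 + c_2 e2 and solve for the c_i.
System: -c_1 - c_2 = 3, c_1 + 2c_2 = -5; solving gives c_1 = -1, c_2 = -2.
Check: -e1 - 2e2 = (3, -5).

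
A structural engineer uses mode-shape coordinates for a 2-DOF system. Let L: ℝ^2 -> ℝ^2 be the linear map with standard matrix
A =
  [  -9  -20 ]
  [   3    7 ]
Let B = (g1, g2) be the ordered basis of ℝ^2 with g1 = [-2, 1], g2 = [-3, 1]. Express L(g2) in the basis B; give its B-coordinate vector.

[1, -3]

Compute L(g2) = A g2 = [7, -2] in standard coordinates.
Then write this in B-coordinates: solve for y in y_1 g1 + y_2 g2 = [7, -2].
This gives y = [1, -3], which is column 2 of [L]_B.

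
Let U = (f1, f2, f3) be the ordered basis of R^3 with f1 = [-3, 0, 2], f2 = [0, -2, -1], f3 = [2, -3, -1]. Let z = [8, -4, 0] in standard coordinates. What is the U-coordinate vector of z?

We seek scalars with c_1 f1 + ... + c_3 f3 = z; equivalently solve M c = z where the columns of M are f1, ..., f3.
Gaussian elimination on [M | z] yields c = (0, -4, 4).
Check: 0·f1 - 4f2 + 4f3 = [8, -4, 0].

[0, -4, 4]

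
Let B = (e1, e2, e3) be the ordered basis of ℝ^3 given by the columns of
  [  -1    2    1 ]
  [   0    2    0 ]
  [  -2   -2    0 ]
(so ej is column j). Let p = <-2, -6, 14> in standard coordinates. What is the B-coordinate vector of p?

We seek scalars with c_1 e1 + ... + c_3 e3 = p; equivalently solve M c = p where the columns of M are e1, ..., e3.
Gaussian elimination on [M | p] yields c = (-4, -3, 0).
Check: -4e1 - 3e2 + 0·e3 = <-2, -6, 14>.

<-4, -3, 0>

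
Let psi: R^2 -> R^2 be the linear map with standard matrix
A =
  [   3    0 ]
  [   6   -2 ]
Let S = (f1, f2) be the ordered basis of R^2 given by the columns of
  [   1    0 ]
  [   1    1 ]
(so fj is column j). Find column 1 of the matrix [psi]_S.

[3, 1]

Column 1 of [psi]_S is the S-coordinate vector of psi(f1).
In standard coordinates psi(f1) = A f1 = [3, 4].
Converting to S: [3, 4] = 3f1 + f2, so the coordinate vector is [3, 1].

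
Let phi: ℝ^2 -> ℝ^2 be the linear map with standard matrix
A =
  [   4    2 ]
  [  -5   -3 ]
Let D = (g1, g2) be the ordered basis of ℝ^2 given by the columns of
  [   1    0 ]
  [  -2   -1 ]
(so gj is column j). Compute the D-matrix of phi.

[[0, -2], [-1, 1]]

The j-th column of [phi]_D is [phi(gj)]_D.
phi(g1) = A g1 = (0, 1) = 0·g1 - g2, so column 1 is (0, -1).
Repeating for g2 and assembling the columns gives [[0, -2], [-1, 1]].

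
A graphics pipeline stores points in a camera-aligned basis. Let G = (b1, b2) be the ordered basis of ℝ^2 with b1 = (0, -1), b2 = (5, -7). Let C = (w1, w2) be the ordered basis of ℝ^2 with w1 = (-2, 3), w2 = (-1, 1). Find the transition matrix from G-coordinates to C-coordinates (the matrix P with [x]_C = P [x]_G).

Column j of P is [bj]_C, since P maps G-coordinates to C-coordinates.
Expressing b1 in C: b1 = -w1 + 2w2, so column 1 of P is (-1, 2).
Doing the same for each bj gives P = [[-1, -2], [2, -1]].

[[-1, -2], [2, -1]]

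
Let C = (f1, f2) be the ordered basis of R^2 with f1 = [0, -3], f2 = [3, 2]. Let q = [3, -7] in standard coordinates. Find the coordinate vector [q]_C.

[3, 1]

[q]_C is the unique c with M c = q, where M has columns f1, f2.
System: 0c_1 + 3c_2 = 3, -3c_1 + 2c_2 = -7; solving gives c_1 = 3, c_2 = 1.
Check: 3f1 + f2 = [3, -7].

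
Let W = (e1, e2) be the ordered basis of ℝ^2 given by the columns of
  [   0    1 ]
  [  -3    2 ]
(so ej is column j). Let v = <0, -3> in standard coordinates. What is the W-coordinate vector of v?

<1, 0>

[v]_W is the unique c with M c = v, where M has columns e1, e2.
System: 0c_1 + c_2 = 0, -3c_1 + 2c_2 = -3; solving gives c_1 = 1, c_2 = 0.
Check: e1 + 0·e2 = <0, -3>.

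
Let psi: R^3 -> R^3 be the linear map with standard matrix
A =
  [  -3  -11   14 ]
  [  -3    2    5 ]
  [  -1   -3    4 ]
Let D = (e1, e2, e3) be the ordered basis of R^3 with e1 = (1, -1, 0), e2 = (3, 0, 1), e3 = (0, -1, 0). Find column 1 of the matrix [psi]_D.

(2, 2, 3)

Column 1 of [psi]_D is the D-coordinate vector of psi(e1).
In standard coordinates psi(e1) = A e1 = (8, -5, 2).
Converting to D: (8, -5, 2) = 2e1 + 2e2 + 3e3, so the coordinate vector is (2, 2, 3).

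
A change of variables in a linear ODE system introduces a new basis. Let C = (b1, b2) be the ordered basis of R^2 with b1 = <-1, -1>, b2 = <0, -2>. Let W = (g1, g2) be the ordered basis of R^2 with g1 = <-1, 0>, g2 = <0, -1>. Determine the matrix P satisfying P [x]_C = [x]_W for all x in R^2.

Let M have columns bj and N have columns gj. Then for every x, N [x]_W = x = M [x]_C, so P = N^(-1) M.
Since det N = 1, N^(-1) has integer entries; multiplying gives P = [[1, 0], [1, 2]].

[[1, 0], [1, 2]]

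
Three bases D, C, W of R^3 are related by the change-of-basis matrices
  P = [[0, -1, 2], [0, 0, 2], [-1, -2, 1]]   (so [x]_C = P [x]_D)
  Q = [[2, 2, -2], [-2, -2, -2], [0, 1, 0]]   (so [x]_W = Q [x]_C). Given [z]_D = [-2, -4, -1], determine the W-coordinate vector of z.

First [z]_C = P [z]_D = [2, -2, 9].
Then [z]_W = Q [z]_C = [-18, -18, -2].

[-18, -18, -2]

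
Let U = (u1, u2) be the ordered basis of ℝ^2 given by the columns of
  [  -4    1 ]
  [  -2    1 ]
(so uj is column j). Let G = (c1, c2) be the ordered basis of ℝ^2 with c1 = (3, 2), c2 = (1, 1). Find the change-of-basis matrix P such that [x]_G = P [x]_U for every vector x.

Let M have columns uj and N have columns cj. Then for every x, N [x]_G = x = M [x]_U, so P = N^(-1) M.
Since det N = 1, N^(-1) has integer entries; multiplying gives P = [[-2, 0], [2, 1]].

[[-2, 0], [2, 1]]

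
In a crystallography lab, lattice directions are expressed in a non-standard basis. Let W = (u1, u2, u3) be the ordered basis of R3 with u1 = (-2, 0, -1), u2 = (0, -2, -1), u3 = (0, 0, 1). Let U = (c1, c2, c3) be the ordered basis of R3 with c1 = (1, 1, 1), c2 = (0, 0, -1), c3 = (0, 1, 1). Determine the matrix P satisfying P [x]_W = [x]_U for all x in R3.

Column j of P is [uj]_U, since P maps W-coordinates to U-coordinates.
Expressing u1 in U: u1 = -2c1 + c2 + 2c3, so column 1 of P is (-2, 1, 2).
Doing the same for each uj gives P = [[-2, 0, 0], [1, -1, -1], [2, -2, 0]].

[[-2, 0, 0], [1, -1, -1], [2, -2, 0]]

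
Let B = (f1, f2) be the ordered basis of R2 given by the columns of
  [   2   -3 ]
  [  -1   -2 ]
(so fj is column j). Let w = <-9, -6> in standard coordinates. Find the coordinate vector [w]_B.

[w]_B is the unique c with M c = w, where M has columns f1, f2.
System: 2c_1 - 3c_2 = -9, -c_1 - 2c_2 = -6; solving gives c_1 = 0, c_2 = 3.
Check: 0·f1 + 3f2 = <-9, -6>.

<0, 3>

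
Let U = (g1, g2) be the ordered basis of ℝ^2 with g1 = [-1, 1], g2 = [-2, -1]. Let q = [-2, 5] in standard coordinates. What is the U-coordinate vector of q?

[4, -1]

Write q = c_1 g1 + c_2 g2 and solve for the c_i.
System: -c_1 - 2c_2 = -2, c_1 - c_2 = 5; solving gives c_1 = 4, c_2 = -1.
Check: 4g1 - g2 = [-2, 5].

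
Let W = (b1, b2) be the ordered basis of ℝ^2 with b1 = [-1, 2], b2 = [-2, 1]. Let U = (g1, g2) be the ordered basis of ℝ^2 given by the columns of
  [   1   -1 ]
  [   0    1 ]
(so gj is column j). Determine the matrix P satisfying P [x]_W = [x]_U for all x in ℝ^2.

Let M have columns bj and N have columns gj. Then for every x, N [x]_U = x = M [x]_W, so P = N^(-1) M.
Since det N = 1, N^(-1) has integer entries; multiplying gives P = [[1, -1], [2, 1]].

[[1, -1], [2, 1]]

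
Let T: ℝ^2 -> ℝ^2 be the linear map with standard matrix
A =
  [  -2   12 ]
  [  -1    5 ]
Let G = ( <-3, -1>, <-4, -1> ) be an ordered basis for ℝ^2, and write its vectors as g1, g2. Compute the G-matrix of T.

[[2, 0], [0, 1]]

Let P have columns g1, g2. Then [T]_G = P^(-1) A P.
Here det P = -1, so P^(-1) is integer; computing A P first and then P^(-1)(A P) gives [[2, 0], [0, 1]].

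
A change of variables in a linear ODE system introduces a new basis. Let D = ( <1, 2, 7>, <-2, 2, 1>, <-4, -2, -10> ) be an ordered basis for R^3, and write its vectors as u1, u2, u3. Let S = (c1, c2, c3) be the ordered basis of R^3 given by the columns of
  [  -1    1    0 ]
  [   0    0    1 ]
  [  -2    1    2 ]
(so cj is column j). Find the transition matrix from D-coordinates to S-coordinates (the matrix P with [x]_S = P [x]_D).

Column j of P is [uj]_S, since P maps D-coordinates to S-coordinates.
Expressing u1 in S: u1 = -2c1 - c2 + 2c3, so column 1 of P is <-2, -1, 2>.
Doing the same for each uj gives P = [[-2, 1, 2], [-1, -1, -2], [2, 2, -2]].

[[-2, 1, 2], [-1, -1, -2], [2, 2, -2]]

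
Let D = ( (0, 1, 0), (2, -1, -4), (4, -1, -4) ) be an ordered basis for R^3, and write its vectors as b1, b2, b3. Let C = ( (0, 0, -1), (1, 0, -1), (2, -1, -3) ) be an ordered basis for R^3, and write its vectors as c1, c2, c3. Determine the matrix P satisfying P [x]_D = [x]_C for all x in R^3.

Let M have columns bj and N have columns cj. Then for every x, N [x]_C = x = M [x]_D, so P = N^(-1) M.
Since det N = 1, N^(-1) has integer entries; multiplying gives P = [[1, 1, -1], [2, 0, 2], [-1, 1, 1]].

[[1, 1, -1], [2, 0, 2], [-1, 1, 1]]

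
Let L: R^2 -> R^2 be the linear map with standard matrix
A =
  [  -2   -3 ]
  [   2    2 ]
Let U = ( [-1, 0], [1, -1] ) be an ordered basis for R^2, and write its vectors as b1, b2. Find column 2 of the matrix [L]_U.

Column 2 of [L]_U is the U-coordinate vector of L(b2).
In standard coordinates L(b2) = A b2 = [1, 0].
Converting to U: [1, 0] = -b1 + 0·b2, so the coordinate vector is [-1, 0].

[-1, 0]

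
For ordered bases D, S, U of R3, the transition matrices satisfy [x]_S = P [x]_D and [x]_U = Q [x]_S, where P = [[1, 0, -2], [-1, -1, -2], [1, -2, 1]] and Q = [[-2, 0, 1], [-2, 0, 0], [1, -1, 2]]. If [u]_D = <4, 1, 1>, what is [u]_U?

Composing the changes, [u]_U = Q P [u]_D.
Q P = [[-1, -2, 5], [-2, 0, 4], [4, -3, 2]]; applying this to <4, 1, 1> gives <-1, -4, 15>.

<-1, -4, 15>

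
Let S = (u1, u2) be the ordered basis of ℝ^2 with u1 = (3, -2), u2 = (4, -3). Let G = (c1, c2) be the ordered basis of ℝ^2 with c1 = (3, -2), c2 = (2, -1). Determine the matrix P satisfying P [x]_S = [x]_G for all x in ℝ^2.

[[1, 2], [0, -1]]

Take x = uj: its S-coordinates are the j-th standard unit vector, so P e_j — column j of P — equals [uj]_G.
u1 = c1 + 0·c2, giving column 1 = (1, 0); repeating for each j gives P = [[1, 2], [0, -1]].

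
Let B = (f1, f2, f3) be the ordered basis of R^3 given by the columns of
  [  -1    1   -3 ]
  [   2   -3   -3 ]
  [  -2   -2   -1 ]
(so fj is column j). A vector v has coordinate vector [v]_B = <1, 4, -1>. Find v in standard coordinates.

<6, -7, -9>

By definition v = f1 + 4f2 - f3.
Summing componentwise gives <6, -7, -9>.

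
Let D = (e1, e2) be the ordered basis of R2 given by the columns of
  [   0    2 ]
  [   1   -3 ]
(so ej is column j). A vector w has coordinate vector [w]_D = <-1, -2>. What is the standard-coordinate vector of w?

<-4, 5>

By definition w = -e1 - 2e2.
Summing componentwise gives <-4, 5>.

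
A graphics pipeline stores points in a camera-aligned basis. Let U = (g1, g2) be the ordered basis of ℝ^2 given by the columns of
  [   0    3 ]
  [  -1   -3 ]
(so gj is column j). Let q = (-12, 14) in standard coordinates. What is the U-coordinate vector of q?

(-2, -4)

We seek scalars with c_1 g1 + c_2 g2 = q; equivalently solve M c = q where the columns of M are g1, g2.
System: 0c_1 + 3c_2 = -12, -c_1 - 3c_2 = 14; solving gives c_1 = -2, c_2 = -4.
Check: -2g1 - 4g2 = (-12, 14).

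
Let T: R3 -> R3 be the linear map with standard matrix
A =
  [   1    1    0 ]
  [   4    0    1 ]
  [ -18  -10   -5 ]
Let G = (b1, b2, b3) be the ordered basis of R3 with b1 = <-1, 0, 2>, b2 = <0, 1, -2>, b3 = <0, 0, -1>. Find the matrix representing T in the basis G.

With P the matrix whose columns are b1, ..., b3, [T]_G = P^(-1) A P.
Column by column: T(b1) = A b1 = <-1, -2, 8>; its G-coordinates <1, -2, -2> give column 1.
Continuing for each basis vector yields [T]_G = [[1, -1, 0], [-2, -2, -1], [-2, 2, -3]].

[[1, -1, 0], [-2, -2, -1], [-2, 2, -3]]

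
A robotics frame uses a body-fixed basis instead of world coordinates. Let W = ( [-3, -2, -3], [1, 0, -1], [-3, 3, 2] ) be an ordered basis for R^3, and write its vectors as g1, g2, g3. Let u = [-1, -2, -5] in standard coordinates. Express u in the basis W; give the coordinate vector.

[u]_W is the unique c with M c = u, where M has columns g1, ..., g3.
Gaussian elimination on [M | u] yields c = (1, 2, 0).
Check: g1 + 2g2 + 0·g3 = [-1, -2, -5].

[1, 2, 0]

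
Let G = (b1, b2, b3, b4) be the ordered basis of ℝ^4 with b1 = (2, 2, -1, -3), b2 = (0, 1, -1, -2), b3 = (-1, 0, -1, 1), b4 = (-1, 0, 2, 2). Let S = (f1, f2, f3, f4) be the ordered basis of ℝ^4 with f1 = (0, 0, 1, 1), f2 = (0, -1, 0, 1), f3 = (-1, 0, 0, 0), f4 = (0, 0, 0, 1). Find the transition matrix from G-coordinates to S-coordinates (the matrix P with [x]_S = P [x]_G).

[[-1, -1, -1, 2], [-2, -1, 0, 0], [-2, 0, 1, 1], [0, 0, 2, 0]]

Column j of P is [bj]_S, since P maps G-coordinates to S-coordinates.
Expressing b1 in S: b1 = -f1 - 2f2 - 2f3 + 0·f4, so column 1 of P is (-1, -2, -2, 0).
Doing the same for each bj gives P = [[-1, -1, -1, 2], [-2, -1, 0, 0], [-2, 0, 1, 1], [0, 0, 2, 0]].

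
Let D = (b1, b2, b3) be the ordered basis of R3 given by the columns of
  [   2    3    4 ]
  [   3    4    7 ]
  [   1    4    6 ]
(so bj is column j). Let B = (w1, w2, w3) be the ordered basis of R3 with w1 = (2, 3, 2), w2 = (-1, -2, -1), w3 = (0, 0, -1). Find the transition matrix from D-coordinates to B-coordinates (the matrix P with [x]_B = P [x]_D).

Let M have columns bj and N have columns wj. Then for every x, N [x]_B = x = M [x]_D, so P = N^(-1) M.
Since det N = 1, N^(-1) has integer entries; multiplying gives P = [[1, 2, 1], [0, 1, -2], [1, -1, -2]].

[[1, 2, 1], [0, 1, -2], [1, -1, -2]]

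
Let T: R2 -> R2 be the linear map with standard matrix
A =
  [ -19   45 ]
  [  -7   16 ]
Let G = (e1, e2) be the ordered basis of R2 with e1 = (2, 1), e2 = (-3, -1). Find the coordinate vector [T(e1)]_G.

(-1, -3)

Column 1 of [T]_G is the G-coordinate vector of T(e1).
In standard coordinates T(e1) = A e1 = (7, 2).
Converting to G: (7, 2) = -e1 - 3e2, so the coordinate vector is (-1, -3).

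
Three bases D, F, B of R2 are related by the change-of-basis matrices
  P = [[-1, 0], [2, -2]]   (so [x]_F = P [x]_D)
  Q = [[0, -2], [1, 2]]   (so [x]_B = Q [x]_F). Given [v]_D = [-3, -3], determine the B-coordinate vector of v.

Apply P to get F-coordinates [3, 0], then Q to get B-coordinates.
The result is [v]_B = [0, 3].

[0, 3]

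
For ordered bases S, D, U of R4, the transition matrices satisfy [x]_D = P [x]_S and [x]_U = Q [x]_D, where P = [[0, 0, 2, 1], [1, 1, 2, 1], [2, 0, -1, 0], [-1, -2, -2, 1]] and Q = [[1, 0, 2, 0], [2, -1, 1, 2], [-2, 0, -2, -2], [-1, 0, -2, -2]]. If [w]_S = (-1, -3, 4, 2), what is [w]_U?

First [w]_D = P [w]_S = (10, 6, -6, 1).
Then [w]_U = Q [w]_D = (-2, 10, -10, 0).

(-2, 10, -10, 0)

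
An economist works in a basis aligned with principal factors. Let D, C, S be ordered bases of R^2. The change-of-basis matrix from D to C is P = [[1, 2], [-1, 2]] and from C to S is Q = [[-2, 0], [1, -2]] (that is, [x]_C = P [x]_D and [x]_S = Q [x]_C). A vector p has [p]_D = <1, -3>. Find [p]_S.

Apply P to get C-coordinates <-5, -7>, then Q to get S-coordinates.
The result is [p]_S = <10, 9>.

<10, 9>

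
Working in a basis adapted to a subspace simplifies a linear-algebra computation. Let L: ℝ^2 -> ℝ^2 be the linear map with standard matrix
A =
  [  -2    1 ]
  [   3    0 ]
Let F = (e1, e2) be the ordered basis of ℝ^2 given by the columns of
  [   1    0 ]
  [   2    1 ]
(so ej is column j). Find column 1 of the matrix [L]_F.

Column 1 of [L]_F is the F-coordinate vector of L(e1).
In standard coordinates L(e1) = A e1 = <0, 3>.
Converting to F: <0, 3> = 0·e1 + 3e2, so the coordinate vector is <0, 3>.

<0, 3>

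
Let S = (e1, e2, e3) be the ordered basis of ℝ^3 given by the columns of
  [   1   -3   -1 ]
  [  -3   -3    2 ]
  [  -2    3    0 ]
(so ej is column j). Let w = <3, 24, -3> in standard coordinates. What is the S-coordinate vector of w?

[w]_S is the unique c with M c = w, where M has columns e1, ..., e3.
Row-reducing the augmented matrix [M | w] gives c = (-3, -3, 3).
Check: -3e1 - 3e2 + 3e3 = <3, 24, -3>.

<-3, -3, 3>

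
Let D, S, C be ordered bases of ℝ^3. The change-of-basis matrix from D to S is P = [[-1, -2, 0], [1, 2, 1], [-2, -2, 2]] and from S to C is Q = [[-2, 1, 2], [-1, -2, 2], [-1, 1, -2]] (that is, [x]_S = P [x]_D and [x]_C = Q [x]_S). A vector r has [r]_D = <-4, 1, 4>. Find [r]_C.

Composing the changes, [r]_C = Q P [r]_D.
Q P = [[-1, 2, 5], [-5, -6, 2], [6, 8, -3]]; applying this to <-4, 1, 4> gives <26, 22, -28>.

<26, 22, -28>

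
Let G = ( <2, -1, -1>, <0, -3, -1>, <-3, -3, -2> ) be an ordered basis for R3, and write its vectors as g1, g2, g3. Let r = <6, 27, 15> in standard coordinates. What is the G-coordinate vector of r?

Write r = c_1 g1 + ... + c_3 g3 and solve for the c_i.
Gaussian elimination on [M | r] yields c = (-3, -4, -4).
Check: -3g1 - 4g2 - 4g3 = <6, 27, 15>.

<-3, -4, -4>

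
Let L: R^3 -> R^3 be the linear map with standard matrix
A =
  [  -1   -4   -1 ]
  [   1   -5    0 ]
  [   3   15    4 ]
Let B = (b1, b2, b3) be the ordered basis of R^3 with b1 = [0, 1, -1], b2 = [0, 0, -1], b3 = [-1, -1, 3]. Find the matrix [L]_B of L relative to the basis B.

[[-2, -1, 2], [0, 2, -2], [3, -1, -2]]

The j-th column of [L]_B is [L(bj)]_B.
L(b1) = A b1 = [-3, -5, 11] = -2b1 + 0·b2 + 3b3, so column 1 is [-2, 0, 3].
Repeating for b2, b3 and assembling the columns gives [[-2, -1, 2], [0, 2, -2], [3, -1, -2]].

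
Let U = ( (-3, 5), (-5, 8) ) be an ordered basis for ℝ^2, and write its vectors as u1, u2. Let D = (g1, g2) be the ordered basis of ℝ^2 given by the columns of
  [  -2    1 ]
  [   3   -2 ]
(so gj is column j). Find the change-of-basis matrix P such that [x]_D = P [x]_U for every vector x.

[[1, 2], [-1, -1]]

Column j of P is [uj]_D, since P maps U-coordinates to D-coordinates.
Expressing u1 in D: u1 = g1 - g2, so column 1 of P is (1, -1).
Doing the same for each uj gives P = [[1, 2], [-1, -1]].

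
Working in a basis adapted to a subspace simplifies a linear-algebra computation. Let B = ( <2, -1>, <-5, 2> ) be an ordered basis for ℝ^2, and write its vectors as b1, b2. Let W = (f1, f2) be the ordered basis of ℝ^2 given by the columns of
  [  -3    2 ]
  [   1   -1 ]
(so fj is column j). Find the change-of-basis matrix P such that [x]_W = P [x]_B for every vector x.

Take x = bj: its B-coordinates are the j-th standard unit vector, so P e_j — column j of P — equals [bj]_W.
b1 = 0·f1 + f2, giving column 1 = <0, 1>; repeating for each j gives P = [[0, 1], [1, -1]].

[[0, 1], [1, -1]]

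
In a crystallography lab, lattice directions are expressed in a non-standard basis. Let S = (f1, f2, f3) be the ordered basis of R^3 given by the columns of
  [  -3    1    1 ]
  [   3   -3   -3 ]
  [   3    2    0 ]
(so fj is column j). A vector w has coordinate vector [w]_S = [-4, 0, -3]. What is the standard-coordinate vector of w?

By definition w = -4f1 + 0·f2 - 3f3.
Summing componentwise gives [9, -3, -12].

[9, -3, -12]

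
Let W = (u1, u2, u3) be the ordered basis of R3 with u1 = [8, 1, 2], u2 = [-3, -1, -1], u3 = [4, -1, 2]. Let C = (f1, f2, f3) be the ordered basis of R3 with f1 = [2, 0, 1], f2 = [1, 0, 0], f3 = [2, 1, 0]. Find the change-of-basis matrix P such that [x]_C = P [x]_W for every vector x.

Column j of P is [uj]_C, since P maps W-coordinates to C-coordinates.
Expressing u1 in C: u1 = 2f1 + 2f2 + f3, so column 1 of P is [2, 2, 1].
Doing the same for each uj gives P = [[2, -1, 2], [2, 1, 2], [1, -1, -1]].

[[2, -1, 2], [2, 1, 2], [1, -1, -1]]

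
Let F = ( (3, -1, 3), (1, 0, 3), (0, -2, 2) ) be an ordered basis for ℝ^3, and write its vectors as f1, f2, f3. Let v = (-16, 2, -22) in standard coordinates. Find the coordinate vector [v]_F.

(-4, -4, 1)

We seek scalars with c_1 f1 + ... + c_3 f3 = v; equivalently solve M c = v where the columns of M are f1, ..., f3.
Row-reducing the augmented matrix [M | v] gives c = (-4, -4, 1).
Check: -4f1 - 4f2 + f3 = (-16, 2, -22).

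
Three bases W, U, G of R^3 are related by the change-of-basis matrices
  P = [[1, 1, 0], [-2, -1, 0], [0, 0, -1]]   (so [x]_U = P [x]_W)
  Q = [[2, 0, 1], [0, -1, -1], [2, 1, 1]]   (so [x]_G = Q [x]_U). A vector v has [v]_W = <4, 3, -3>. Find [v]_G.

Composing the changes, [v]_G = Q P [v]_W.
Q P = [[2, 2, -1], [2, 1, 1], [0, 1, -1]]; applying this to <4, 3, -3> gives <17, 8, 6>.

<17, 8, 6>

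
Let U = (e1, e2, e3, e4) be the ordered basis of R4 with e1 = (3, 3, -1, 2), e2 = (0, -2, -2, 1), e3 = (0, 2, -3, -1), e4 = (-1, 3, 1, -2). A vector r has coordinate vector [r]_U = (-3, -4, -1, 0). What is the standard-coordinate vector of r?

The coordinates say r = -3e1 - 4e2 - e3 + 0·e4; adding the scaled basis vectors gives (-9, -3, 14, -9).

(-9, -3, 14, -9)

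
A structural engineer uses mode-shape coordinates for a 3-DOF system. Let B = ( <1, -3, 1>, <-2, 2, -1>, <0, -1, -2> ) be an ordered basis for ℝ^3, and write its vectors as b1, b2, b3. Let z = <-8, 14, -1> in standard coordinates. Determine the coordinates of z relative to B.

We seek scalars with c_1 b1 + ... + c_3 b3 = z; equivalently solve M c = z where the columns of M are b1, ..., b3.
Solving this 3x3 system gives c = (-2, 3, -2).
Check: -2b1 + 3b2 - 2b3 = <-8, 14, -1>.

<-2, 3, -2>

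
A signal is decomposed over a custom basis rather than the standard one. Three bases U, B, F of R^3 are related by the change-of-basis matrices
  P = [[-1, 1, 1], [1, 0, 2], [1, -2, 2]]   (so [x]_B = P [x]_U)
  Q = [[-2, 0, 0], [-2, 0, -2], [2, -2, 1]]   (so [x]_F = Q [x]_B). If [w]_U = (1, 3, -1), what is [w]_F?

(-2, 12, -3)

First [w]_B = P [w]_U = (1, -1, -7).
Then [w]_F = Q [w]_B = (-2, 12, -3).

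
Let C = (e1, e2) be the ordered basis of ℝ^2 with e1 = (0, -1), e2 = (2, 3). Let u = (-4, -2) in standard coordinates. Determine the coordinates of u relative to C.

(-4, -2)

Write u = c_1 e1 + c_2 e2 and solve for the c_i.
System: 0c_1 + 2c_2 = -4, -c_1 + 3c_2 = -2; solving gives c_1 = -4, c_2 = -2.
Check: -4e1 - 2e2 = (-4, -2).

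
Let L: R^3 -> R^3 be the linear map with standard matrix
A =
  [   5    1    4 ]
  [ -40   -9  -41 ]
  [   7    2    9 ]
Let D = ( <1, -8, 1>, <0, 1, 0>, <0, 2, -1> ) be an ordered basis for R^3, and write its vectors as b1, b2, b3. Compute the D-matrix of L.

[[1, 1, -2], [-3, 1, 1], [1, -1, 3]]

With P the matrix whose columns are b1, ..., b3, [L]_D = P^(-1) A P.
Column by column: L(b1) = A b1 = <1, -9, 0>; its D-coordinates <1, -3, 1> give column 1.
Continuing for each basis vector yields [L]_D = [[1, 1, -2], [-3, 1, 1], [1, -1, 3]].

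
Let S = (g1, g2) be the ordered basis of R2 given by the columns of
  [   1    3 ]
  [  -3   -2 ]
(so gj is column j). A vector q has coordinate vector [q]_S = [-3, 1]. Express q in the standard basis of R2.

q = M [q]_S, where M has columns g1, g2.
Carrying out the matrix-vector product, q = [0, 7].

[0, 7]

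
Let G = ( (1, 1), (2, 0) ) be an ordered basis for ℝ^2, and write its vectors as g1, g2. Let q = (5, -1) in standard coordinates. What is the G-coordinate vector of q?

We seek scalars with c_1 g1 + c_2 g2 = q; equivalently solve M c = q where the columns of M are g1, g2.
System: c_1 + 2c_2 = 5, c_1 + 0c_2 = -1; solving gives c_1 = -1, c_2 = 3.
Check: -g1 + 3g2 = (5, -1).

(-1, 3)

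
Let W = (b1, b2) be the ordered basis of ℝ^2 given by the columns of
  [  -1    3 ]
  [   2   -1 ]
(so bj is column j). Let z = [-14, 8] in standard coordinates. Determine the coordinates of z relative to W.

[z]_W is the unique c with M c = z, where M has columns b1, b2.
System: -c_1 + 3c_2 = -14, 2c_1 - c_2 = 8; solving gives c_1 = 2, c_2 = -4.
Check: 2b1 - 4b2 = [-14, 8].

[2, -4]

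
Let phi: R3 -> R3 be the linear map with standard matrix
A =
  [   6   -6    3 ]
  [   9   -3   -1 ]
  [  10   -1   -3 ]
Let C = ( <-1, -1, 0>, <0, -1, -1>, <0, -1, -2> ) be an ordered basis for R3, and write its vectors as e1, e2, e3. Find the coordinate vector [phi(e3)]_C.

Compute phi(e3) = A e3 = <0, 5, 7> in standard coordinates.
Then write this in C-coordinates: solve for y in y_1 e1 + ... + y_3 e3 = <0, 5, 7>.
This gives y = <0, -3, -2>, which is column 3 of [phi]_C.

<0, -3, -2>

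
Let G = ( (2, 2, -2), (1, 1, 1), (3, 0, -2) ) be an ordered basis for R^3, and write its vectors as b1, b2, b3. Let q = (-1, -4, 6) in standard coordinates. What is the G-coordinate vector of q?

(-3, 2, 1)

Write q = c_1 b1 + ... + c_3 b3 and solve for the c_i.
Gaussian elimination on [M | q] yields c = (-3, 2, 1).
Check: -3b1 + 2b2 + b3 = (-1, -4, 6).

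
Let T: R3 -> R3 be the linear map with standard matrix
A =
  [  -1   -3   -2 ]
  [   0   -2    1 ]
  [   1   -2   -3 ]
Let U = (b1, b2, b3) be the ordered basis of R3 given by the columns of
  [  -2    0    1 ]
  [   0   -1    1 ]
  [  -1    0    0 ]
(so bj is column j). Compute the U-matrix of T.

The j-th column of [T]_U is [T(bj)]_U.
T(b1) = A b1 = <4, -1, 1> = -b1 + 3b2 + 2b3, so column 1 is <-1, 3, 2>.
Repeating for b2, b3 and assembling the columns gives [[-1, -2, 1], [3, -3, 0], [2, -1, -2]].

[[-1, -2, 1], [3, -3, 0], [2, -1, -2]]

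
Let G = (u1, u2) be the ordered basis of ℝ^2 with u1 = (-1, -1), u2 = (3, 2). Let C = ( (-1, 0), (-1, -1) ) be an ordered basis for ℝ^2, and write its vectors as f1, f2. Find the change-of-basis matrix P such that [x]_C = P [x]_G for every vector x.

Let M have columns uj and N have columns fj. Then for every x, N [x]_C = x = M [x]_G, so P = N^(-1) M.
Since det N = 1, N^(-1) has integer entries; multiplying gives P = [[0, -1], [1, -2]].

[[0, -1], [1, -2]]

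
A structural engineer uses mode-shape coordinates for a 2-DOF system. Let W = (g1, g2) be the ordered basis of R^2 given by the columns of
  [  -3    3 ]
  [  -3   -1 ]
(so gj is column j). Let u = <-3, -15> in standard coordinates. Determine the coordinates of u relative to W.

<4, 3>

Write u = c_1 g1 + c_2 g2 and solve for the c_i.
System: -3c_1 + 3c_2 = -3, -3c_1 - c_2 = -15; solving gives c_1 = 4, c_2 = 3.
Check: 4g1 + 3g2 = <-3, -15>.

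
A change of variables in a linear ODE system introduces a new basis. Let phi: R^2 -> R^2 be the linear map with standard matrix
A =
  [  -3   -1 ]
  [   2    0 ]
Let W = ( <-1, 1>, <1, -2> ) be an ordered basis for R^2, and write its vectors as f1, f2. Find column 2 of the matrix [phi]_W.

Compute phi(f2) = A f2 = <-1, 2> in standard coordinates.
Then write this in W-coordinates: solve for y in y_1 f1 + y_2 f2 = <-1, 2>.
This gives y = <0, -1>, which is column 2 of [phi]_W.

<0, -1>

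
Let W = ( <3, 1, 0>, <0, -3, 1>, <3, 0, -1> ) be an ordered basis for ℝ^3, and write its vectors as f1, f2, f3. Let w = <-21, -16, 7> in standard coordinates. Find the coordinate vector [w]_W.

<-4, 4, -3>

[w]_W is the unique c with M c = w, where M has columns f1, ..., f3.
Gaussian elimination on [M | w] yields c = (-4, 4, -3).
Check: -4f1 + 4f2 - 3f3 = <-21, -16, 7>.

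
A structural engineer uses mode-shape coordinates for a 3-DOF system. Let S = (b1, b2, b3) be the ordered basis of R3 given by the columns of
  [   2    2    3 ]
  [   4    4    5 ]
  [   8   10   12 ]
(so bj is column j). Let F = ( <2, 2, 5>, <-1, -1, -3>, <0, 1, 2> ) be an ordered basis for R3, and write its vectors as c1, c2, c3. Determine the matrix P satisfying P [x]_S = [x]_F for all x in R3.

Take x = bj: its S-coordinates are the j-th standard unit vector, so P e_j — column j of P — equals [bj]_F.
b1 = 2c1 + 2c2 + 2c3, giving column 1 = <2, 2, 2>; repeating for each j gives P = [[2, 0, 1], [2, -2, -1], [2, 2, 2]].

[[2, 0, 1], [2, -2, -1], [2, 2, 2]]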